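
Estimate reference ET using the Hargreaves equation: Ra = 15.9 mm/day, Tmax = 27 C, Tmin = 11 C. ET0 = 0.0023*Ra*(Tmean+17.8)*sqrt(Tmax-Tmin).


Tmean = (Tmax + Tmin)/2 = (27 + 11)/2 = 19.0
ET0 = 0.0023 * 15.9 * (19.0 + 17.8) * sqrt(27 - 11)
ET0 = 0.0023 * 15.9 * 36.8 * 4.000000

5.3831 mm/day


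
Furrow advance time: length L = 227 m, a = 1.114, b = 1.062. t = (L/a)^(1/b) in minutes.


t = (L/a)^(1/b)
t = (227/1.114)^(1/1.062)
t = 203.770197^(1/1.062)

149.3936 min


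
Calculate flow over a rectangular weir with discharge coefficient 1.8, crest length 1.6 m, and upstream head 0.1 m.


Q = C * L * H^(3/2) = 1.8 * 1.6 * 0.1^1.5 = 1.8 * 1.6 * 0.031623

0.0911 m^3/s


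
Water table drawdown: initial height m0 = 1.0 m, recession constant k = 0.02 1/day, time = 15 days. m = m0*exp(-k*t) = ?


m = m0 * exp(-k*t)
m = 1.0 * exp(-0.02 * 15)
m = 1.0 * exp(-0.3000)

0.7408 m


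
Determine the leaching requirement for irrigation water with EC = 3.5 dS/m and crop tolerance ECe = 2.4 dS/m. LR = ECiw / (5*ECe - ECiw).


LR = ECiw / (5*ECe - ECiw)
LR = 3.5 / (5*2.4 - 3.5)
LR = 3.5 / 8.5000

0.4118


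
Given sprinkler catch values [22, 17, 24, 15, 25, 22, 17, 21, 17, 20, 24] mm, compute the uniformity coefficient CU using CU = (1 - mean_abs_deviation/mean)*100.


mean = 20.363636 mm
MAD = 2.876033 mm
CU = (1 - 2.876033/20.363636)*100

85.8766 %


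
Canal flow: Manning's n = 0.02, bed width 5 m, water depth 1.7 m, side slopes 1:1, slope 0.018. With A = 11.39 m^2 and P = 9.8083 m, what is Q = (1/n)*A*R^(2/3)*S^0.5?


R = A/P = 11.39/9.8083 = 1.161261
Q = (1/0.02) * 11.39 * 1.161261^(2/3) * 0.018^0.5

84.4144 m^3/s


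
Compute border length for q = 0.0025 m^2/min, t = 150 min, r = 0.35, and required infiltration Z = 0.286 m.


L = q*t/((1+r)*Z)
L = 0.0025*150/((1+0.35)*0.286)
L = 0.375/0.3861

0.9713 m


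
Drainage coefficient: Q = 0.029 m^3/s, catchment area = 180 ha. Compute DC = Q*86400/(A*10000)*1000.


DC = Q * 86400 / (A * 10000) * 1000
DC = 0.029 * 86400 / (180 * 10000) * 1000
DC = 2505600.0000 / 1800000

1.3920 mm/day


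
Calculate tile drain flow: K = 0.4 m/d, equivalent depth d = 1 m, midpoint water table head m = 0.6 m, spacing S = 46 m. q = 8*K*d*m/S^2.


q = 8*K*d*m/S^2
q = 8*0.4*1*0.6/46^2
q = 1.9200 / 2116

9.0737e-04 m/d


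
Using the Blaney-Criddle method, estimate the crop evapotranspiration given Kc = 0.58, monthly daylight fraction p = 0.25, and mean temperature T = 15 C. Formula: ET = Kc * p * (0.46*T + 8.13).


ET = Kc * p * (0.46*T + 8.13)
ET = 0.58 * 0.25 * (0.46*15 + 8.13)
ET = 0.58 * 0.25 * 15.0300

2.1793 mm/day


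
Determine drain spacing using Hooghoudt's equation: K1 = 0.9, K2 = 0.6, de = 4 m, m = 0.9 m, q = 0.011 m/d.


S^2 = 8*K2*de*m/q + 4*K1*m^2/q
S^2 = 8*0.6*4*0.9/0.011 + 4*0.9*0.9^2/0.011
S = sqrt(1836.0000)

42.8486 m


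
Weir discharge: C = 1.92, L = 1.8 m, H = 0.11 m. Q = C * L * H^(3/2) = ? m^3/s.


Q = C * L * H^(3/2) = 1.92 * 1.8 * 0.11^1.5 = 1.92 * 1.8 * 0.036483

0.1261 m^3/s


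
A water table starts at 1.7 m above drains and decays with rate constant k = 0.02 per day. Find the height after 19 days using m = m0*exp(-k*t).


m = m0 * exp(-k*t)
m = 1.7 * exp(-0.02 * 19)
m = 1.7 * exp(-0.3800)

1.1626 m


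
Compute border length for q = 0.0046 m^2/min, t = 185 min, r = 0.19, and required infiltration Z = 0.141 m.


L = q*t/((1+r)*Z)
L = 0.0046*185/((1+0.19)*0.141)
L = 0.851/0.16779

5.0718 m


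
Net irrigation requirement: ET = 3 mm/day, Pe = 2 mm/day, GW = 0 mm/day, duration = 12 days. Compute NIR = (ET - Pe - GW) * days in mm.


Daily deficit = ET - Pe - GW = 3 - 2 - 0 = 1 mm/day
NIR = 1 * 12 = 12 mm

12.0000 mm


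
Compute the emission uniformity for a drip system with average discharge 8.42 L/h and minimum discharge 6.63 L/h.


EU = (q_min/q_avg)*100 = (6.63/8.42)*100 = 78.7411%

78.7411 %


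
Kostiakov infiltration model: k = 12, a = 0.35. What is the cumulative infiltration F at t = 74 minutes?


F = k * t^a = 12 * 74^0.35
F = 12 * 4.510567

54.1268 mm


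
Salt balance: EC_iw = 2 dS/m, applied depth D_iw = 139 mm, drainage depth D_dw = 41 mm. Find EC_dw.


EC_dw = EC_iw * D_iw / D_dw
EC_dw = 2 * 139 / 41
EC_dw = 278 / 41

6.7805 dS/m


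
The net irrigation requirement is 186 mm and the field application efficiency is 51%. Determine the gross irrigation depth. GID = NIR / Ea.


Ea = 51% = 0.51
GID = NIR / Ea = 186 / 0.51 = 364.7059 mm

364.7059 mm


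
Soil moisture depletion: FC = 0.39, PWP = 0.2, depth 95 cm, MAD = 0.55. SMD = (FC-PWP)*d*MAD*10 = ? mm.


SMD = (FC - PWP) * d * MAD * 10
SMD = (0.39 - 0.2) * 95 * 0.55 * 10
SMD = 0.1900 * 95 * 0.55 * 10

99.2750 mm


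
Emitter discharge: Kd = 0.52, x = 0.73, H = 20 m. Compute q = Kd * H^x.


q = Kd * H^x = 0.52 * 20^0.73 = 0.52 * 8.907419

4.6319 L/h


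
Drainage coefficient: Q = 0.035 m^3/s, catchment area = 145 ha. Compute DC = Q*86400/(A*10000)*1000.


DC = Q * 86400 / (A * 10000) * 1000
DC = 0.035 * 86400 / (145 * 10000) * 1000
DC = 3024000.0000 / 1450000

2.0855 mm/day


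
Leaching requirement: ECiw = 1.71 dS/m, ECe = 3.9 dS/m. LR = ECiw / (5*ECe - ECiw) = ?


LR = ECiw / (5*ECe - ECiw)
LR = 1.71 / (5*3.9 - 1.71)
LR = 1.71 / 17.7900

0.0961


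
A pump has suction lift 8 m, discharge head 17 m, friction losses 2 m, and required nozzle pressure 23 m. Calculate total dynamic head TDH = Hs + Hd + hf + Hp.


TDH = Hs + Hd + hf + Hp = 8 + 17 + 2 + 23 = 50

50 m


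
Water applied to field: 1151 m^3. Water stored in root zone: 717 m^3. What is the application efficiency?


Ea = V_root / V_field * 100 = 717 / 1151 * 100 = 62.2937%

62.2937 %


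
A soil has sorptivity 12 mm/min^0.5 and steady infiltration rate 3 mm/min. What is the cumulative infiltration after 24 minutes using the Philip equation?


F = S*sqrt(t) + A*t
F = 12*sqrt(24) + 3*24
F = 12*4.898979 + 72

130.7877 mm


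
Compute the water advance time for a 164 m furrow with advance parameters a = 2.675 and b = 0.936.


t = (L/a)^(1/b)
t = (164/2.675)^(1/0.936)
t = 61.308411^(1/0.936)

81.2351 min


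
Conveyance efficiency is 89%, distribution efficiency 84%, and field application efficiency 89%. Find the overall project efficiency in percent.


Ec = 0.89, Eb = 0.84, Ea = 0.89
E = 0.89 * 0.84 * 0.89 * 100 = 66.5364%

66.5364 %


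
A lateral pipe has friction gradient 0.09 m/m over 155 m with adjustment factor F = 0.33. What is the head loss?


hf = J * L * F = 0.09 * 155 * 0.33 = 4.6035 m

4.6035 m


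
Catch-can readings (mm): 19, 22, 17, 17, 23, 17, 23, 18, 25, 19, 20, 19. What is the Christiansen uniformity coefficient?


mean = 19.916667 mm
MAD = 2.236111 mm
CU = (1 - 2.236111/19.916667)*100

88.7727 %


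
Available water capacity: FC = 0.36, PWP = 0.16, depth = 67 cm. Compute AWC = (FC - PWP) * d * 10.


AWC = (FC - PWP) * d * 10
AWC = (0.36 - 0.16) * 67 * 10
AWC = 0.2000 * 67 * 10

134.0000 mm


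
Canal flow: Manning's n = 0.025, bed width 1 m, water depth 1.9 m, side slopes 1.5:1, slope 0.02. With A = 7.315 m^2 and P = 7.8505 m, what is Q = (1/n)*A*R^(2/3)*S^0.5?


R = A/P = 7.315/7.8505 = 0.931788
Q = (1/0.025) * 7.315 * 0.931788^(2/3) * 0.02^0.5

39.4761 m^3/s


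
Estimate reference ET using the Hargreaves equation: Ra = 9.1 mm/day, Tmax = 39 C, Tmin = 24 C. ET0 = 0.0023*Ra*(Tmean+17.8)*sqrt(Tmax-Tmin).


Tmean = (Tmax + Tmin)/2 = (39 + 24)/2 = 31.5
ET0 = 0.0023 * 9.1 * (31.5 + 17.8) * sqrt(39 - 24)
ET0 = 0.0023 * 9.1 * 49.3 * 3.872983

3.9963 mm/day


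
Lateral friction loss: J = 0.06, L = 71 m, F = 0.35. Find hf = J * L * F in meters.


hf = J * L * F = 0.06 * 71 * 0.35 = 1.4910 m

1.4910 m


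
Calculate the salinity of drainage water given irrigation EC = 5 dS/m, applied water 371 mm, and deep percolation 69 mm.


EC_dw = EC_iw * D_iw / D_dw
EC_dw = 5 * 371 / 69
EC_dw = 1855 / 69

26.8841 dS/m


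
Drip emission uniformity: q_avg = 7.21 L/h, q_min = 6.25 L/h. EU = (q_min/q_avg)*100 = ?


EU = (q_min/q_avg)*100 = (6.25/7.21)*100 = 86.6852%

86.6852 %


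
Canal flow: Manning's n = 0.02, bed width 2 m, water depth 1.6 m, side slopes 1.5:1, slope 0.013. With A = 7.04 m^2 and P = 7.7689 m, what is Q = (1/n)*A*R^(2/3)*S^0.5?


R = A/P = 7.04/7.7689 = 0.906177
Q = (1/0.02) * 7.04 * 0.906177^(2/3) * 0.013^0.5

37.5828 m^3/s


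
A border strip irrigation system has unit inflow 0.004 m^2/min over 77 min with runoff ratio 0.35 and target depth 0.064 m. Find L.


L = q*t/((1+r)*Z)
L = 0.004*77/((1+0.35)*0.064)
L = 0.308/0.0864

3.5648 m


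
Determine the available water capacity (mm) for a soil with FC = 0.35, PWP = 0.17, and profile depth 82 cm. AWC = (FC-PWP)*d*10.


AWC = (FC - PWP) * d * 10
AWC = (0.35 - 0.17) * 82 * 10
AWC = 0.1800 * 82 * 10

147.6000 mm


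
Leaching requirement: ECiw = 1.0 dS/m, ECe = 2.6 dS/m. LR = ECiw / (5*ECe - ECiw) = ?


LR = ECiw / (5*ECe - ECiw)
LR = 1.0 / (5*2.6 - 1.0)
LR = 1.0 / 12.0000

0.0833


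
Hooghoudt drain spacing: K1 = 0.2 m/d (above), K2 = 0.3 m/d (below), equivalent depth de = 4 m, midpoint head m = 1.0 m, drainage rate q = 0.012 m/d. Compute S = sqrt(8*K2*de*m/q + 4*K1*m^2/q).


S^2 = 8*K2*de*m/q + 4*K1*m^2/q
S^2 = 8*0.3*4*1.0/0.012 + 4*0.2*1.0^2/0.012
S = sqrt(866.6667)

29.4392 m


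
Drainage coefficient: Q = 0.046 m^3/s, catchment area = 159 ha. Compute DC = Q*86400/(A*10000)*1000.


DC = Q * 86400 / (A * 10000) * 1000
DC = 0.046 * 86400 / (159 * 10000) * 1000
DC = 3974400.0000 / 1590000

2.4996 mm/day


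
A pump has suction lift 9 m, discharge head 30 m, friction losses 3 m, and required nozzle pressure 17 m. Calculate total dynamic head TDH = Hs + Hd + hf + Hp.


TDH = Hs + Hd + hf + Hp = 9 + 30 + 3 + 17 = 59

59 m


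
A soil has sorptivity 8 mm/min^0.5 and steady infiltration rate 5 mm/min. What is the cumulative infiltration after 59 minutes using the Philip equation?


F = S*sqrt(t) + A*t
F = 8*sqrt(59) + 5*59
F = 8*7.681146 + 295

356.4492 mm


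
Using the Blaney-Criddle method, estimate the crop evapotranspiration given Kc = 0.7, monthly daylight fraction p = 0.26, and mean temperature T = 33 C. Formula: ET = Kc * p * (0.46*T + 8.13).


ET = Kc * p * (0.46*T + 8.13)
ET = 0.7 * 0.26 * (0.46*33 + 8.13)
ET = 0.7 * 0.26 * 23.3100

4.2424 mm/day


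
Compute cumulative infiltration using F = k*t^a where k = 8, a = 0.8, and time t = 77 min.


F = k * t^a = 8 * 77^0.8
F = 8 * 32.299261

258.3941 mm


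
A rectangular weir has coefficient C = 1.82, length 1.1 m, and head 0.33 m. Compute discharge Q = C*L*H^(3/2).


Q = C * L * H^(3/2) = 1.82 * 1.1 * 0.33^1.5 = 1.82 * 1.1 * 0.189571

0.3795 m^3/s


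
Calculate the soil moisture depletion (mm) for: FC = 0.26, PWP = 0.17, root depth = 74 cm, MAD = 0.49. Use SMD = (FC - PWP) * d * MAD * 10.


SMD = (FC - PWP) * d * MAD * 10
SMD = (0.26 - 0.17) * 74 * 0.49 * 10
SMD = 0.0900 * 74 * 0.49 * 10

32.6340 mm


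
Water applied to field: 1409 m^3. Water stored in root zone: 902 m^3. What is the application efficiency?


Ea = V_root / V_field * 100 = 902 / 1409 * 100 = 64.0170%

64.0170 %


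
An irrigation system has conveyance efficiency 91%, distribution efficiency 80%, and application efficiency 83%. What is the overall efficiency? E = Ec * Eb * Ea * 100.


Ec = 0.91, Eb = 0.8, Ea = 0.83
E = 0.91 * 0.8 * 0.83 * 100 = 60.4240%

60.4240 %


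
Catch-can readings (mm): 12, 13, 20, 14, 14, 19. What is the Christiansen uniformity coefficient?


mean = 15.333333 mm
MAD = 2.777778 mm
CU = (1 - 2.777778/15.333333)*100

81.8841 %


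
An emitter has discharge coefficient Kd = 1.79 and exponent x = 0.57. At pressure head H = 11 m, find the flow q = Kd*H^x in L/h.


q = Kd * H^x = 1.79 * 11^0.57 = 1.79 * 3.922779

7.0218 L/h


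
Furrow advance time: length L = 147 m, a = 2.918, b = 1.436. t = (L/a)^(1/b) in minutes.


t = (L/a)^(1/b)
t = (147/2.918)^(1/1.436)
t = 50.376971^(1/1.436)

15.3249 min


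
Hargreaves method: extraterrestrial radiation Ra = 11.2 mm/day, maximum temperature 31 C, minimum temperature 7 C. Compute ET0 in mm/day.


Tmean = (Tmax + Tmin)/2 = (31 + 7)/2 = 19.0
ET0 = 0.0023 * 11.2 * (19.0 + 17.8) * sqrt(31 - 7)
ET0 = 0.0023 * 11.2 * 36.8 * 4.898979

4.6441 mm/day


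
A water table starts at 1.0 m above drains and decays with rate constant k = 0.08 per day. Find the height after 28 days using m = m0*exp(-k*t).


m = m0 * exp(-k*t)
m = 1.0 * exp(-0.08 * 28)
m = 1.0 * exp(-2.2400)

0.1065 m


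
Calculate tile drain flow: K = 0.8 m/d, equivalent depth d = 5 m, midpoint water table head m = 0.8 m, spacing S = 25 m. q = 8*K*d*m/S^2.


q = 8*K*d*m/S^2
q = 8*0.8*5*0.8/25^2
q = 25.6000 / 625

0.0410 m/d


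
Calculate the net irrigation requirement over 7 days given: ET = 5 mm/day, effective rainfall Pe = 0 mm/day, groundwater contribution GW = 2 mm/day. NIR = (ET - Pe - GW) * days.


Daily deficit = ET - Pe - GW = 5 - 0 - 2 = 3 mm/day
NIR = 3 * 7 = 21 mm

21.0000 mm


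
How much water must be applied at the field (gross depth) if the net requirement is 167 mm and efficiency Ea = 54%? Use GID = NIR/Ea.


Ea = 54% = 0.54
GID = NIR / Ea = 167 / 0.54 = 309.2593 mm

309.2593 mm


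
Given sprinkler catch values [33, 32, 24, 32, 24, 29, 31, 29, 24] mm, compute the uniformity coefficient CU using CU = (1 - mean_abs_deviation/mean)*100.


mean = 28.666667 mm
MAD = 3.111111 mm
CU = (1 - 3.111111/28.666667)*100

89.1473 %


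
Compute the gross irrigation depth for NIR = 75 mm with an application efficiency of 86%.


Ea = 86% = 0.86
GID = NIR / Ea = 75 / 0.86 = 87.2093 mm

87.2093 mm


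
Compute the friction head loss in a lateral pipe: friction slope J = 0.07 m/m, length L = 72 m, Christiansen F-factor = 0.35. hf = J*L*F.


hf = J * L * F = 0.07 * 72 * 0.35 = 1.7640 m

1.7640 m


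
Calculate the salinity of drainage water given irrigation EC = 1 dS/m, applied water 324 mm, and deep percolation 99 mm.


EC_dw = EC_iw * D_iw / D_dw
EC_dw = 1 * 324 / 99
EC_dw = 324 / 99

3.2727 dS/m


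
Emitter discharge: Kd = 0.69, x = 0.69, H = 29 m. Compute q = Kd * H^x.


q = Kd * H^x = 0.69 * 29^0.69 = 0.69 * 10.210679

7.0454 L/h


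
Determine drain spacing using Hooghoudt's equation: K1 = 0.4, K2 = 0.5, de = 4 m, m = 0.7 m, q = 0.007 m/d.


S^2 = 8*K2*de*m/q + 4*K1*m^2/q
S^2 = 8*0.5*4*0.7/0.007 + 4*0.4*0.7^2/0.007
S = sqrt(1712.0000)

41.3763 m


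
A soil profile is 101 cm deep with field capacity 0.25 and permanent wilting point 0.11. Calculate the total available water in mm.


AWC = (FC - PWP) * d * 10
AWC = (0.25 - 0.11) * 101 * 10
AWC = 0.1400 * 101 * 10

141.4000 mm


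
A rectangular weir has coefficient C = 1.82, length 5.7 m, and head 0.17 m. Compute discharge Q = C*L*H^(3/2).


Q = C * L * H^(3/2) = 1.82 * 5.7 * 0.17^1.5 = 1.82 * 5.7 * 0.070093

0.7271 m^3/s


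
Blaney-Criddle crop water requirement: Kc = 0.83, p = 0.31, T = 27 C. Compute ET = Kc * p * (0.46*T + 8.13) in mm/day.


ET = Kc * p * (0.46*T + 8.13)
ET = 0.83 * 0.31 * (0.46*27 + 8.13)
ET = 0.83 * 0.31 * 20.5500

5.2875 mm/day


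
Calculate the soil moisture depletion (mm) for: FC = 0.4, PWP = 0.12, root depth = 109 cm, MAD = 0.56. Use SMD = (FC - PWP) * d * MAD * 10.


SMD = (FC - PWP) * d * MAD * 10
SMD = (0.4 - 0.12) * 109 * 0.56 * 10
SMD = 0.2800 * 109 * 0.56 * 10

170.9120 mm


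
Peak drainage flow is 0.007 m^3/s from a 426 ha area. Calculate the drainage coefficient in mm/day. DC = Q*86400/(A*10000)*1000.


DC = Q * 86400 / (A * 10000) * 1000
DC = 0.007 * 86400 / (426 * 10000) * 1000
DC = 604800.0000 / 4260000

0.1420 mm/day


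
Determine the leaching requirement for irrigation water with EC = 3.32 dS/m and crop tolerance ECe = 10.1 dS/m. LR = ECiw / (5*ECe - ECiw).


LR = ECiw / (5*ECe - ECiw)
LR = 3.32 / (5*10.1 - 3.32)
LR = 3.32 / 47.1800

0.0704


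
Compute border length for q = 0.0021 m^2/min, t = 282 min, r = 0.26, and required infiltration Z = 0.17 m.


L = q*t/((1+r)*Z)
L = 0.0021*282/((1+0.26)*0.17)
L = 0.5922/0.2142

2.7647 m


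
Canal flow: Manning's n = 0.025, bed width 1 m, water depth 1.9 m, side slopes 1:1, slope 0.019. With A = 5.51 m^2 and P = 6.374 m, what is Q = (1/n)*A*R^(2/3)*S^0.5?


R = A/P = 5.51/6.374 = 0.864449
Q = (1/0.025) * 5.51 * 0.864449^(2/3) * 0.019^0.5

27.5686 m^3/s


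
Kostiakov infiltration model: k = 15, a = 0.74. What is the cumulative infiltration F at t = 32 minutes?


F = k * t^a = 15 * 32^0.74
F = 15 * 12.996038

194.9406 mm


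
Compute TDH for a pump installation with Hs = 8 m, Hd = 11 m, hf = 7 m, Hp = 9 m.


TDH = Hs + Hd + hf + Hp = 8 + 11 + 7 + 9 = 35

35 m


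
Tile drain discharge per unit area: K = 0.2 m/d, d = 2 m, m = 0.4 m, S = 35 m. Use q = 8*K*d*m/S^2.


q = 8*K*d*m/S^2
q = 8*0.2*2*0.4/35^2
q = 1.2800 / 1225

0.0010 m/d


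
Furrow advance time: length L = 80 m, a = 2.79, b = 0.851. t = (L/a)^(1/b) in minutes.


t = (L/a)^(1/b)
t = (80/2.79)^(1/0.851)
t = 28.673835^(1/0.851)

51.6029 min


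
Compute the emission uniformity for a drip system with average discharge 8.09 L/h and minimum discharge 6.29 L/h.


EU = (q_min/q_avg)*100 = (6.29/8.09)*100 = 77.7503%

77.7503 %


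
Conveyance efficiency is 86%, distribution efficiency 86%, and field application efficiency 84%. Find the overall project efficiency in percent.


Ec = 0.86, Eb = 0.86, Ea = 0.84
E = 0.86 * 0.86 * 0.84 * 100 = 62.1264%

62.1264 %


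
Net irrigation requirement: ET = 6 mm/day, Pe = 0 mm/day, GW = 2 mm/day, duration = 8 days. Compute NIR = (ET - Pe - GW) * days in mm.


Daily deficit = ET - Pe - GW = 6 - 0 - 2 = 4 mm/day
NIR = 4 * 8 = 32 mm

32.0000 mm


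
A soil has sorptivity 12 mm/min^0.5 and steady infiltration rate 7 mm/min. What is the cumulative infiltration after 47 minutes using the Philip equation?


F = S*sqrt(t) + A*t
F = 12*sqrt(47) + 7*47
F = 12*6.855655 + 329

411.2679 mm


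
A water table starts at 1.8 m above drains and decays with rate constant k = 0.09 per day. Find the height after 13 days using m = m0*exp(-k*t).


m = m0 * exp(-k*t)
m = 1.8 * exp(-0.09 * 13)
m = 1.8 * exp(-1.1700)

0.5587 m


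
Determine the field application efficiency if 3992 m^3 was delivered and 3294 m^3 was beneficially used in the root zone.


Ea = V_root / V_field * 100 = 3294 / 3992 * 100 = 82.5150%

82.5150 %


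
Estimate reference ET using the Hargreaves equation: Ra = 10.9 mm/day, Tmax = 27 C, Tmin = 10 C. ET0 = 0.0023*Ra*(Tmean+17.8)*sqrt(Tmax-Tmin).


Tmean = (Tmax + Tmin)/2 = (27 + 10)/2 = 18.5
ET0 = 0.0023 * 10.9 * (18.5 + 17.8) * sqrt(27 - 10)
ET0 = 0.0023 * 10.9 * 36.3 * 4.123106

3.7522 mm/day


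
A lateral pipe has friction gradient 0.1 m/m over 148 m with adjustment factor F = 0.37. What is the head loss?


hf = J * L * F = 0.1 * 148 * 0.37 = 5.4760 m

5.4760 m


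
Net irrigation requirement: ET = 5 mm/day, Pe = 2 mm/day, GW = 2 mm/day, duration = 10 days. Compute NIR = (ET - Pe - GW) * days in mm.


Daily deficit = ET - Pe - GW = 5 - 2 - 2 = 1 mm/day
NIR = 1 * 10 = 10 mm

10.0000 mm


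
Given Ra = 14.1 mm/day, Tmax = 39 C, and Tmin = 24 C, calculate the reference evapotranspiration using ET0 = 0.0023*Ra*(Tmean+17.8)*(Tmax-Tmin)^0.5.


Tmean = (Tmax + Tmin)/2 = (39 + 24)/2 = 31.5
ET0 = 0.0023 * 14.1 * (31.5 + 17.8) * sqrt(39 - 24)
ET0 = 0.0023 * 14.1 * 49.3 * 3.872983

6.1921 mm/day


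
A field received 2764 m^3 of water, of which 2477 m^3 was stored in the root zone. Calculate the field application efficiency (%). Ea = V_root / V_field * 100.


Ea = V_root / V_field * 100 = 2477 / 2764 * 100 = 89.6165%

89.6165 %


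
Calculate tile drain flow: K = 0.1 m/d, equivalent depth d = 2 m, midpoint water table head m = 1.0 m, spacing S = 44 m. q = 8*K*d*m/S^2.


q = 8*K*d*m/S^2
q = 8*0.1*2*1.0/44^2
q = 1.6000 / 1936

8.2645e-04 m/d


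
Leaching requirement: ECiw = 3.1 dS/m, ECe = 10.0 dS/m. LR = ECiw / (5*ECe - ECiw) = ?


LR = ECiw / (5*ECe - ECiw)
LR = 3.1 / (5*10.0 - 3.1)
LR = 3.1 / 46.9000

0.0661


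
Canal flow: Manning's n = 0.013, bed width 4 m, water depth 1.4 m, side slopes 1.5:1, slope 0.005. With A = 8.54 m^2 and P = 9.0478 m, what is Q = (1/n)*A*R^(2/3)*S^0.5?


R = A/P = 8.54/9.0478 = 0.943876
Q = (1/0.013) * 8.54 * 0.943876^(2/3) * 0.005^0.5

44.6968 m^3/s


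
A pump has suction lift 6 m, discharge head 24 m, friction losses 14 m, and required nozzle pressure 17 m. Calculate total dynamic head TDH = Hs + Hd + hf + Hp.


TDH = Hs + Hd + hf + Hp = 6 + 24 + 14 + 17 = 61

61 m


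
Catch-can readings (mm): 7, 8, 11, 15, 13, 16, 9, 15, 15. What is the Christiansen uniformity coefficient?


mean = 12.111111 mm
MAD = 2.987654 mm
CU = (1 - 2.987654/12.111111)*100

75.3313 %


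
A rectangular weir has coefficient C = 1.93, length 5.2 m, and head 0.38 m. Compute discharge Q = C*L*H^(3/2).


Q = C * L * H^(3/2) = 1.93 * 5.2 * 0.38^1.5 = 1.93 * 5.2 * 0.234248

2.3509 m^3/s


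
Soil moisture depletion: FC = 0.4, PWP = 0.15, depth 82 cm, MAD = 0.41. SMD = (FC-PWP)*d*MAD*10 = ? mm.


SMD = (FC - PWP) * d * MAD * 10
SMD = (0.4 - 0.15) * 82 * 0.41 * 10
SMD = 0.2500 * 82 * 0.41 * 10

84.0500 mm


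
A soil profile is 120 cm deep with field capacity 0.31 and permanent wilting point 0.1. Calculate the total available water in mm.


AWC = (FC - PWP) * d * 10
AWC = (0.31 - 0.1) * 120 * 10
AWC = 0.2100 * 120 * 10

252.0000 mm


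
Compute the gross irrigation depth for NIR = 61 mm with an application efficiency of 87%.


Ea = 87% = 0.87
GID = NIR / Ea = 61 / 0.87 = 70.1149 mm

70.1149 mm


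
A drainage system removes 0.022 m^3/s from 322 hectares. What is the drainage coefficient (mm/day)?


DC = Q * 86400 / (A * 10000) * 1000
DC = 0.022 * 86400 / (322 * 10000) * 1000
DC = 1900800.0000 / 3220000

0.5903 mm/day


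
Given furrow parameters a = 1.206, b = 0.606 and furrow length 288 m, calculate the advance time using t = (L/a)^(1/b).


t = (L/a)^(1/b)
t = (288/1.206)^(1/0.606)
t = 238.805970^(1/0.606)

8397.8278 min


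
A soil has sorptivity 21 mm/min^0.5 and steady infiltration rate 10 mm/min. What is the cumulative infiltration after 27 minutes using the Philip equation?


F = S*sqrt(t) + A*t
F = 21*sqrt(27) + 10*27
F = 21*5.196152 + 270

379.1192 mm


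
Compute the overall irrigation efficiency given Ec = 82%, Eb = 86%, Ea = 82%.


Ec = 0.82, Eb = 0.86, Ea = 0.82
E = 0.82 * 0.86 * 0.82 * 100 = 57.8264%

57.8264 %


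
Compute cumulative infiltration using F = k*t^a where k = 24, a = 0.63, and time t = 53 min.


F = k * t^a = 24 * 53^0.63
F = 24 * 12.198145

292.7555 mm


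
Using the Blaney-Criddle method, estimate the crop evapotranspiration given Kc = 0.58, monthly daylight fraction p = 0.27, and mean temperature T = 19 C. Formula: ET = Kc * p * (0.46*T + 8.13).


ET = Kc * p * (0.46*T + 8.13)
ET = 0.58 * 0.27 * (0.46*19 + 8.13)
ET = 0.58 * 0.27 * 16.8700

2.6418 mm/day


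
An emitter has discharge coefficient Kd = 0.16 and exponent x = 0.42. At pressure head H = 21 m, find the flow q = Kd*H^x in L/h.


q = Kd * H^x = 0.16 * 21^0.42 = 0.16 * 3.591965

0.5747 L/h


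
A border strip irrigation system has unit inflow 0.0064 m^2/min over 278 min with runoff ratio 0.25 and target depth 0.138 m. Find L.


L = q*t/((1+r)*Z)
L = 0.0064*278/((1+0.25)*0.138)
L = 1.7792/0.1725

10.3142 m


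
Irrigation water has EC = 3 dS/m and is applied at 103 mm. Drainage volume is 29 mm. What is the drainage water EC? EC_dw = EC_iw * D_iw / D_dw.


EC_dw = EC_iw * D_iw / D_dw
EC_dw = 3 * 103 / 29
EC_dw = 309 / 29

10.6552 dS/m


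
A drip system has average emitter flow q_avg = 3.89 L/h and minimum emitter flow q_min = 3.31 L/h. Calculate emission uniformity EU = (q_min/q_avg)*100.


EU = (q_min/q_avg)*100 = (3.31/3.89)*100 = 85.0900%

85.0900 %


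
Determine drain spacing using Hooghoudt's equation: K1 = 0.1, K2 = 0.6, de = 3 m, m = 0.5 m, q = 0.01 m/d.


S^2 = 8*K2*de*m/q + 4*K1*m^2/q
S^2 = 8*0.6*3*0.5/0.01 + 4*0.1*0.5^2/0.01
S = sqrt(730.0000)

27.0185 m


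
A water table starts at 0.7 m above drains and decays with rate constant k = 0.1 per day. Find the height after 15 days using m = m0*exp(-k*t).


m = m0 * exp(-k*t)
m = 0.7 * exp(-0.1 * 15)
m = 0.7 * exp(-1.5000)

0.1562 m


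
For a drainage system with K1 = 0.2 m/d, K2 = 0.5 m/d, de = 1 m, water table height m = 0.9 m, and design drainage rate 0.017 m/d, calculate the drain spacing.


S^2 = 8*K2*de*m/q + 4*K1*m^2/q
S^2 = 8*0.5*1*0.9/0.017 + 4*0.2*0.9^2/0.017
S = sqrt(249.8824)

15.8077 m


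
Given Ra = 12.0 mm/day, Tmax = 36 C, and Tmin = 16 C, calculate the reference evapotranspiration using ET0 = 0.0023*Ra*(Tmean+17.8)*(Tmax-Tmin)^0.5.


Tmean = (Tmax + Tmin)/2 = (36 + 16)/2 = 26.0
ET0 = 0.0023 * 12.0 * (26.0 + 17.8) * sqrt(36 - 16)
ET0 = 0.0023 * 12.0 * 43.8 * 4.472136

5.4063 mm/day


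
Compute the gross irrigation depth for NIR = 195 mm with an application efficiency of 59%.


Ea = 59% = 0.59
GID = NIR / Ea = 195 / 0.59 = 330.5085 mm

330.5085 mm


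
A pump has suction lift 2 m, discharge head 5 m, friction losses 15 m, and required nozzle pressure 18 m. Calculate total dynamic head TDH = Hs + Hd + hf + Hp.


TDH = Hs + Hd + hf + Hp = 2 + 5 + 15 + 18 = 40

40 m


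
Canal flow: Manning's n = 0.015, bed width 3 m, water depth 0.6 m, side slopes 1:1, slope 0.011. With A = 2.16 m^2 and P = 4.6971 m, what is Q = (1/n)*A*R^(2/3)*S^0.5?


R = A/P = 2.16/4.6971 = 0.459858
Q = (1/0.015) * 2.16 * 0.459858^(2/3) * 0.011^0.5

8.9979 m^3/s


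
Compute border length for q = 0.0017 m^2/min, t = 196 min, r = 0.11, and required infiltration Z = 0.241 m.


L = q*t/((1+r)*Z)
L = 0.0017*196/((1+0.11)*0.241)
L = 0.3332/0.26751

1.2456 m


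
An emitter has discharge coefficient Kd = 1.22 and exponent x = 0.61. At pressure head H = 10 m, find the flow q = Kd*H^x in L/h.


q = Kd * H^x = 1.22 * 10^0.61 = 1.22 * 4.073803

4.9700 L/h


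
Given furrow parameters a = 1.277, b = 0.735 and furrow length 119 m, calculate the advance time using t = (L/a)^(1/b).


t = (L/a)^(1/b)
t = (119/1.277)^(1/0.735)
t = 93.187157^(1/0.735)

477.9649 min


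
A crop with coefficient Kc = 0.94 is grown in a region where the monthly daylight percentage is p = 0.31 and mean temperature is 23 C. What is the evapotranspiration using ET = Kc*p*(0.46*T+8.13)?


ET = Kc * p * (0.46*T + 8.13)
ET = 0.94 * 0.31 * (0.46*23 + 8.13)
ET = 0.94 * 0.31 * 18.7100

5.4521 mm/day


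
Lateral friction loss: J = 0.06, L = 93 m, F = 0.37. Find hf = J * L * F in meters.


hf = J * L * F = 0.06 * 93 * 0.37 = 2.0646 m

2.0646 m


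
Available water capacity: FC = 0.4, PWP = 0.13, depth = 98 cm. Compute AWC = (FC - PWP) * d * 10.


AWC = (FC - PWP) * d * 10
AWC = (0.4 - 0.13) * 98 * 10
AWC = 0.2700 * 98 * 10

264.6000 mm


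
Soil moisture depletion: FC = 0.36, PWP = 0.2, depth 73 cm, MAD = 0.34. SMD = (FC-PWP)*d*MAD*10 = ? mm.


SMD = (FC - PWP) * d * MAD * 10
SMD = (0.36 - 0.2) * 73 * 0.34 * 10
SMD = 0.1600 * 73 * 0.34 * 10

39.7120 mm


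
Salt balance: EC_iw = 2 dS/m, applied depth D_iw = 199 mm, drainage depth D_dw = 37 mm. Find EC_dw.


EC_dw = EC_iw * D_iw / D_dw
EC_dw = 2 * 199 / 37
EC_dw = 398 / 37

10.7568 dS/m


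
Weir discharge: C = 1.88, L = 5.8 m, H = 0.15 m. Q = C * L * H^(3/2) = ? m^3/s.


Q = C * L * H^(3/2) = 1.88 * 5.8 * 0.15^1.5 = 1.88 * 5.8 * 0.058095

0.6335 m^3/s


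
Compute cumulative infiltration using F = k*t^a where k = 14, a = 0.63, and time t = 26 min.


F = k * t^a = 14 * 26^0.63
F = 14 * 7.788130

109.0338 mm


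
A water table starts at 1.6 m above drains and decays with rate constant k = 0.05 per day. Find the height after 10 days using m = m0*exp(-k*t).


m = m0 * exp(-k*t)
m = 1.6 * exp(-0.05 * 10)
m = 1.6 * exp(-0.5000)

0.9704 m


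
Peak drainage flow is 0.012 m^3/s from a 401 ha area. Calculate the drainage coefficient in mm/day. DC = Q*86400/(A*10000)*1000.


DC = Q * 86400 / (A * 10000) * 1000
DC = 0.012 * 86400 / (401 * 10000) * 1000
DC = 1036800.0000 / 4010000

0.2586 mm/day


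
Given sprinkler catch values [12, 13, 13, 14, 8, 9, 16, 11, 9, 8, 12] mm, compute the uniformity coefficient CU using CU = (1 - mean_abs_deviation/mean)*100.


mean = 11.363636 mm
MAD = 2.148760 mm
CU = (1 - 2.148760/11.363636)*100

81.0909 %


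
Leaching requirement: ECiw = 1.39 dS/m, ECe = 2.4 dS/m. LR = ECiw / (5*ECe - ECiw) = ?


LR = ECiw / (5*ECe - ECiw)
LR = 1.39 / (5*2.4 - 1.39)
LR = 1.39 / 10.6100

0.1310


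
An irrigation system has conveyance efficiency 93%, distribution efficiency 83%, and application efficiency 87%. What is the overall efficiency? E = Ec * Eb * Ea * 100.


Ec = 0.93, Eb = 0.83, Ea = 0.87
E = 0.93 * 0.83 * 0.87 * 100 = 67.1553%

67.1553 %


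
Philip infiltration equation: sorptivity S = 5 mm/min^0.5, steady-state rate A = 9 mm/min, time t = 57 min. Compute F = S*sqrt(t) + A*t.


F = S*sqrt(t) + A*t
F = 5*sqrt(57) + 9*57
F = 5*7.549834 + 513

550.7492 mm


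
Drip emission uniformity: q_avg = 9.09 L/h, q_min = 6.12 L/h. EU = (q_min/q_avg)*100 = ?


EU = (q_min/q_avg)*100 = (6.12/9.09)*100 = 67.3267%

67.3267 %


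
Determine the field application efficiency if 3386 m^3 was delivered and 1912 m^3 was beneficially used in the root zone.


Ea = V_root / V_field * 100 = 1912 / 3386 * 100 = 56.4678%

56.4678 %


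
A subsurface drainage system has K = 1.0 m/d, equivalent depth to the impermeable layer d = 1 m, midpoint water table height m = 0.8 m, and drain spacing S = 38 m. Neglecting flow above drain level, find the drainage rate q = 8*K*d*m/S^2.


q = 8*K*d*m/S^2
q = 8*1.0*1*0.8/38^2
q = 6.4000 / 1444

0.0044 m/d


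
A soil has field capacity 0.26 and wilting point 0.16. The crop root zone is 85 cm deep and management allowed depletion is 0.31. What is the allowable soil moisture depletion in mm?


SMD = (FC - PWP) * d * MAD * 10
SMD = (0.26 - 0.16) * 85 * 0.31 * 10
SMD = 0.1000 * 85 * 0.31 * 10

26.3500 mm


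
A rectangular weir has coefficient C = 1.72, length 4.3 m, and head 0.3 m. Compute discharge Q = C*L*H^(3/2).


Q = C * L * H^(3/2) = 1.72 * 4.3 * 0.3^1.5 = 1.72 * 4.3 * 0.164317

1.2153 m^3/s


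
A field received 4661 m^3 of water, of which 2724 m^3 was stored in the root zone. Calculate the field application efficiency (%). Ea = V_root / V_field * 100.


Ea = V_root / V_field * 100 = 2724 / 4661 * 100 = 58.4424%

58.4424 %


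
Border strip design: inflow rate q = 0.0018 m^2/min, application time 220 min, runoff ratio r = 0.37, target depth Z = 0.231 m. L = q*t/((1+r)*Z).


L = q*t/((1+r)*Z)
L = 0.0018*220/((1+0.37)*0.231)
L = 0.396/0.31647

1.2513 m


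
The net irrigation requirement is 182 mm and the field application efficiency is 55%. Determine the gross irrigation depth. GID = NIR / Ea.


Ea = 55% = 0.55
GID = NIR / Ea = 182 / 0.55 = 330.9091 mm

330.9091 mm


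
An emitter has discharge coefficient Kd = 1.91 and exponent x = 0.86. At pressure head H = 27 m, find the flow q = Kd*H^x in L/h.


q = Kd * H^x = 1.91 * 27^0.86 = 1.91 * 17.020521

32.5092 L/h


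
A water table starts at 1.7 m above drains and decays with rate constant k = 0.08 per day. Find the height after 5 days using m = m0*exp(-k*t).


m = m0 * exp(-k*t)
m = 1.7 * exp(-0.08 * 5)
m = 1.7 * exp(-0.4000)

1.1395 m


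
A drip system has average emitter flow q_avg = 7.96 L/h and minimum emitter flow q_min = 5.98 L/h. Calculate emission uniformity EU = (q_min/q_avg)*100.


EU = (q_min/q_avg)*100 = (5.98/7.96)*100 = 75.1256%

75.1256 %


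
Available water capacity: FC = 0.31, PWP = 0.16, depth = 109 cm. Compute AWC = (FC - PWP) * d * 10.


AWC = (FC - PWP) * d * 10
AWC = (0.31 - 0.16) * 109 * 10
AWC = 0.1500 * 109 * 10

163.5000 mm


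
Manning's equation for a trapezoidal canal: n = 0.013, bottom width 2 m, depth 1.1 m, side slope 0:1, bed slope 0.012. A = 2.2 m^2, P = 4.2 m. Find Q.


R = A/P = 2.2/4.2 = 0.523810
Q = (1/0.013) * 2.2 * 0.523810^(2/3) * 0.012^0.5

12.0463 m^3/s


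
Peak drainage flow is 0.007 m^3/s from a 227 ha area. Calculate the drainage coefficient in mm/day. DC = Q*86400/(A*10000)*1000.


DC = Q * 86400 / (A * 10000) * 1000
DC = 0.007 * 86400 / (227 * 10000) * 1000
DC = 604800.0000 / 2270000

0.2664 mm/day


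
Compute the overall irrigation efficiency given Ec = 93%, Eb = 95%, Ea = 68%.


Ec = 0.93, Eb = 0.95, Ea = 0.68
E = 0.93 * 0.95 * 0.68 * 100 = 60.0780%

60.0780 %


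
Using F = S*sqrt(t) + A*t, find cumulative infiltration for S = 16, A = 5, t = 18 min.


F = S*sqrt(t) + A*t
F = 16*sqrt(18) + 5*18
F = 16*4.242641 + 90

157.8823 mm


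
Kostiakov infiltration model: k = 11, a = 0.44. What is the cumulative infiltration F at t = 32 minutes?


F = k * t^a = 11 * 32^0.44
F = 11 * 4.594793

50.5427 mm


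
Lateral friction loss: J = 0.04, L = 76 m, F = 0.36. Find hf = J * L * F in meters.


hf = J * L * F = 0.04 * 76 * 0.36 = 1.0944 m

1.0944 m


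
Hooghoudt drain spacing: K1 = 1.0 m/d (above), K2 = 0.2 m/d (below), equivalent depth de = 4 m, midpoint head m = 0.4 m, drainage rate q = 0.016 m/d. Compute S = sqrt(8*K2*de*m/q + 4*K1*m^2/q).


S^2 = 8*K2*de*m/q + 4*K1*m^2/q
S^2 = 8*0.2*4*0.4/0.016 + 4*1.0*0.4^2/0.016
S = sqrt(200.0000)

14.1421 m


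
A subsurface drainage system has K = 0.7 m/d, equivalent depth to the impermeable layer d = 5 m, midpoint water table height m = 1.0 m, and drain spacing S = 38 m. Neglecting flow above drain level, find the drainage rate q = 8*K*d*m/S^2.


q = 8*K*d*m/S^2
q = 8*0.7*5*1.0/38^2
q = 28.0000 / 1444

0.0194 m/d


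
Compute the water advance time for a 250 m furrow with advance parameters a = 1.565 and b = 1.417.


t = (L/a)^(1/b)
t = (250/1.565)^(1/1.417)
t = 159.744409^(1/1.417)

35.8916 min


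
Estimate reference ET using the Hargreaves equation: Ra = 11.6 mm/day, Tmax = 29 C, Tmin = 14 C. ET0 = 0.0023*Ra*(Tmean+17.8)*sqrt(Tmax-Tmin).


Tmean = (Tmax + Tmin)/2 = (29 + 14)/2 = 21.5
ET0 = 0.0023 * 11.6 * (21.5 + 17.8) * sqrt(29 - 14)
ET0 = 0.0023 * 11.6 * 39.3 * 3.872983

4.0609 mm/day


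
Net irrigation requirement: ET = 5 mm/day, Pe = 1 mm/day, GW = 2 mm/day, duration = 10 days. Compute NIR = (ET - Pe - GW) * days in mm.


Daily deficit = ET - Pe - GW = 5 - 1 - 2 = 2 mm/day
NIR = 2 * 10 = 20 mm

20.0000 mm


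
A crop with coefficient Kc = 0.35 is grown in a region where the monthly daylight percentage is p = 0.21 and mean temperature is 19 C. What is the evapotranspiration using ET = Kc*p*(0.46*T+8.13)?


ET = Kc * p * (0.46*T + 8.13)
ET = 0.35 * 0.21 * (0.46*19 + 8.13)
ET = 0.35 * 0.21 * 16.8700

1.2399 mm/day


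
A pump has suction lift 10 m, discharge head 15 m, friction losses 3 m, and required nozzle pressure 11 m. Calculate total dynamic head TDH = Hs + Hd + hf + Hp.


TDH = Hs + Hd + hf + Hp = 10 + 15 + 3 + 11 = 39

39 m


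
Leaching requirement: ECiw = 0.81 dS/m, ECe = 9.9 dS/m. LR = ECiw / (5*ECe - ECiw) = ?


LR = ECiw / (5*ECe - ECiw)
LR = 0.81 / (5*9.9 - 0.81)
LR = 0.81 / 48.6900

0.0166


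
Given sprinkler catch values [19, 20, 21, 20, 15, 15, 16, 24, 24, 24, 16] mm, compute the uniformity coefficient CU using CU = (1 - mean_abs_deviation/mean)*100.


mean = 19.454545 mm
MAD = 2.958678 mm
CU = (1 - 2.958678/19.454545)*100

84.7918 %


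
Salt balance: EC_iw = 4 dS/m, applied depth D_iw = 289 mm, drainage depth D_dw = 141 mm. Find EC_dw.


EC_dw = EC_iw * D_iw / D_dw
EC_dw = 4 * 289 / 141
EC_dw = 1156 / 141

8.1986 dS/m


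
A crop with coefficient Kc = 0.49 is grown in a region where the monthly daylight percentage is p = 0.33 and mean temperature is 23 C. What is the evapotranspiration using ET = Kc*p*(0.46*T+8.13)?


ET = Kc * p * (0.46*T + 8.13)
ET = 0.49 * 0.33 * (0.46*23 + 8.13)
ET = 0.49 * 0.33 * 18.7100

3.0254 mm/day


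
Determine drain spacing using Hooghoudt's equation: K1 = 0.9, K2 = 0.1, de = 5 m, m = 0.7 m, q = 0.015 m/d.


S^2 = 8*K2*de*m/q + 4*K1*m^2/q
S^2 = 8*0.1*5*0.7/0.015 + 4*0.9*0.7^2/0.015
S = sqrt(304.2667)

17.4432 m


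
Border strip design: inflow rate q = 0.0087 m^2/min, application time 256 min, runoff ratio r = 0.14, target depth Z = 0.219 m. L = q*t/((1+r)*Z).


L = q*t/((1+r)*Z)
L = 0.0087*256/((1+0.14)*0.219)
L = 2.2272/0.24966

8.9209 m


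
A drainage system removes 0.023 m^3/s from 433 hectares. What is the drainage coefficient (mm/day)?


DC = Q * 86400 / (A * 10000) * 1000
DC = 0.023 * 86400 / (433 * 10000) * 1000
DC = 1987200.0000 / 4330000

0.4589 mm/day


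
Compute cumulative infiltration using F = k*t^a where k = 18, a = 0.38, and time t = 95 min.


F = k * t^a = 18 * 95^0.38
F = 18 * 5.643324

101.5798 mm


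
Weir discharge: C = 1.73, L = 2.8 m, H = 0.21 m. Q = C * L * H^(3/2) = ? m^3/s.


Q = C * L * H^(3/2) = 1.73 * 2.8 * 0.21^1.5 = 1.73 * 2.8 * 0.096234

0.4662 m^3/s


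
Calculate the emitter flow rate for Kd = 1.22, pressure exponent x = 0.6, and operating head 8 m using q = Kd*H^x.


q = Kd * H^x = 1.22 * 8^0.6 = 1.22 * 3.482202

4.2483 L/h


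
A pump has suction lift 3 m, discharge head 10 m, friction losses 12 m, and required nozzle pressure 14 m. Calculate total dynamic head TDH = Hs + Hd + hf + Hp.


TDH = Hs + Hd + hf + Hp = 3 + 10 + 12 + 14 = 39

39 m


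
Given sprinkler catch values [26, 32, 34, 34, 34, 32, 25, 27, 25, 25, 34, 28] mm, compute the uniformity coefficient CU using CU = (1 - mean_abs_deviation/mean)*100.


mean = 29.666667 mm
MAD = 3.666667 mm
CU = (1 - 3.666667/29.666667)*100

87.6404 %


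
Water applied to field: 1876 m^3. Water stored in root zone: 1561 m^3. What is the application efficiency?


Ea = V_root / V_field * 100 = 1561 / 1876 * 100 = 83.2090%

83.2090 %


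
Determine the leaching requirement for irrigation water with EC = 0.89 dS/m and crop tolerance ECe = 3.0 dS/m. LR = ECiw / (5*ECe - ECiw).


LR = ECiw / (5*ECe - ECiw)
LR = 0.89 / (5*3.0 - 0.89)
LR = 0.89 / 14.1100

0.0631


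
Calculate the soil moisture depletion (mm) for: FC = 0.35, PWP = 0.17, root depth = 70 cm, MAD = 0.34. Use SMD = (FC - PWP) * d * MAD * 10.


SMD = (FC - PWP) * d * MAD * 10
SMD = (0.35 - 0.17) * 70 * 0.34 * 10
SMD = 0.1800 * 70 * 0.34 * 10

42.8400 mm


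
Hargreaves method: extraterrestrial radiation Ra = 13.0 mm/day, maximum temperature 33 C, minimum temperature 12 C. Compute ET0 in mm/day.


Tmean = (Tmax + Tmin)/2 = (33 + 12)/2 = 22.5
ET0 = 0.0023 * 13.0 * (22.5 + 17.8) * sqrt(33 - 12)
ET0 = 0.0023 * 13.0 * 40.3 * 4.582576

5.5219 mm/day


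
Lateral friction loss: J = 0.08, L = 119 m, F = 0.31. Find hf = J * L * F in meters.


hf = J * L * F = 0.08 * 119 * 0.31 = 2.9512 m

2.9512 m


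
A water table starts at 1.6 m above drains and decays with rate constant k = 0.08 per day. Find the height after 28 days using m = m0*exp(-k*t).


m = m0 * exp(-k*t)
m = 1.6 * exp(-0.08 * 28)
m = 1.6 * exp(-2.2400)

0.1703 m


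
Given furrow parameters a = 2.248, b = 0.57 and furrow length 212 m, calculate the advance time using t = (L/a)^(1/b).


t = (L/a)^(1/b)
t = (212/2.248)^(1/0.57)
t = 94.306050^(1/0.57)

2911.4175 min


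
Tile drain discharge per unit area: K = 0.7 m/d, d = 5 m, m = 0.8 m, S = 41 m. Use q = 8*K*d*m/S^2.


q = 8*K*d*m/S^2
q = 8*0.7*5*0.8/41^2
q = 22.4000 / 1681

0.0133 m/d


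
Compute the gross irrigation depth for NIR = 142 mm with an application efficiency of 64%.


Ea = 64% = 0.64
GID = NIR / Ea = 142 / 0.64 = 221.8750 mm

221.8750 mm


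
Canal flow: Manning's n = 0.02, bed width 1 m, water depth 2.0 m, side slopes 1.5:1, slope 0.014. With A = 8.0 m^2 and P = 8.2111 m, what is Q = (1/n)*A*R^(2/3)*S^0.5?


R = A/P = 8.0/8.2111 = 0.974291
Q = (1/0.02) * 8.0 * 0.974291^(2/3) * 0.014^0.5

46.5139 m^3/s
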